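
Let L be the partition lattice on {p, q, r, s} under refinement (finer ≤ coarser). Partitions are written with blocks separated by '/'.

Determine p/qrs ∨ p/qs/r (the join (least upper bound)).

p/qrs

The join of p/qrs and p/qs/r merges any blocks that overlap across the partitions, giving p/qrs.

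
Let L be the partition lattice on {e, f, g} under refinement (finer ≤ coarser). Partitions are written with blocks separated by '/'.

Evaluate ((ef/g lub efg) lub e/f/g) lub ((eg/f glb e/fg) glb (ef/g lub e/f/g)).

ef/g ∨ efg = efg
efg ∨ e/f/g = efg
eg/f ∧ e/fg = e/f/g
ef/g ∨ e/f/g = ef/g
e/f/g ∧ ef/g = e/f/g
efg ∨ e/f/g = efg

efg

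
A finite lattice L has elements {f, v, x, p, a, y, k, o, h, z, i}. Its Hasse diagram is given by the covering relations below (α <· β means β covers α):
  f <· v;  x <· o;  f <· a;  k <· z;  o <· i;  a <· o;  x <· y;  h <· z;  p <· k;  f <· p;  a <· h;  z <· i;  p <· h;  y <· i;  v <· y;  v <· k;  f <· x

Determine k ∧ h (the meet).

Common lower bounds of {k, h}: f, p.
The greatest among these is p.

p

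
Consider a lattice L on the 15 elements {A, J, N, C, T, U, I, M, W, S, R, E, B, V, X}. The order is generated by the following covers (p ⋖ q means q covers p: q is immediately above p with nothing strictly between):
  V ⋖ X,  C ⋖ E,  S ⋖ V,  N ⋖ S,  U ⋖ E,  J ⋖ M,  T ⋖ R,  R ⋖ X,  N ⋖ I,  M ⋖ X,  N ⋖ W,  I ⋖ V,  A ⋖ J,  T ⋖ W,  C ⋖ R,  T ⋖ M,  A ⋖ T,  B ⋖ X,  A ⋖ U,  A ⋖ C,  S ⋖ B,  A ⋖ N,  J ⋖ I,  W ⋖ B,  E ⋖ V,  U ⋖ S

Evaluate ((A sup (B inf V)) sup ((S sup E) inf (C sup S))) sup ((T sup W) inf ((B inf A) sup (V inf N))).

V

B ∧ V = S
A ∨ S = S
S ∨ E = V
C ∨ S = V
V ∧ V = V
S ∨ V = V
T ∨ W = W
B ∧ A = A
V ∧ N = N
A ∨ N = N
W ∧ N = N
V ∨ N = V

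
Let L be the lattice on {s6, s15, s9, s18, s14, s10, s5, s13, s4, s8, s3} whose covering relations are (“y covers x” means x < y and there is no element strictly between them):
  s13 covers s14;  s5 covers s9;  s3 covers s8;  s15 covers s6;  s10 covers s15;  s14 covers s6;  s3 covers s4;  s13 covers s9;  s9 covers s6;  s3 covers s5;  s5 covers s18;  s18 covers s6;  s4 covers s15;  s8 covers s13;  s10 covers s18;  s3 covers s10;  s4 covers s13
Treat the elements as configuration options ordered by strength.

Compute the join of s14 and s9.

Common upper bounds of {s14, s9}: s13, s3, s4, s8.
The least among these is s13.

s13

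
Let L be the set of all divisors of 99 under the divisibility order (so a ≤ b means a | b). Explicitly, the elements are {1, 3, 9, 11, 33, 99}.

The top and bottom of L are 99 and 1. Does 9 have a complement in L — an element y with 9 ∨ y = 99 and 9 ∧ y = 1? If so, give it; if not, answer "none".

Need y with 9 ∨ y = 99 and 9 ∧ y = 1.
Checking each element gives: 11.

11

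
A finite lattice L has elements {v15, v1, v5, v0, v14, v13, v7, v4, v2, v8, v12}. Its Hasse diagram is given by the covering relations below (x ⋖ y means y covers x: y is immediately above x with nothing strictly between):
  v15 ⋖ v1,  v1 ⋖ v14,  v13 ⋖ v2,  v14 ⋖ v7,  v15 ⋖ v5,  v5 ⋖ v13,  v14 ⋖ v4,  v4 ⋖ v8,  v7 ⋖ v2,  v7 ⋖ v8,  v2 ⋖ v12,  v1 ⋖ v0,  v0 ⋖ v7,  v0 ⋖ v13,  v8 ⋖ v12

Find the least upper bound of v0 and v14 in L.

Common upper bounds of {v0, v14}: v12, v2, v7, v8.
The least among these is v7.

v7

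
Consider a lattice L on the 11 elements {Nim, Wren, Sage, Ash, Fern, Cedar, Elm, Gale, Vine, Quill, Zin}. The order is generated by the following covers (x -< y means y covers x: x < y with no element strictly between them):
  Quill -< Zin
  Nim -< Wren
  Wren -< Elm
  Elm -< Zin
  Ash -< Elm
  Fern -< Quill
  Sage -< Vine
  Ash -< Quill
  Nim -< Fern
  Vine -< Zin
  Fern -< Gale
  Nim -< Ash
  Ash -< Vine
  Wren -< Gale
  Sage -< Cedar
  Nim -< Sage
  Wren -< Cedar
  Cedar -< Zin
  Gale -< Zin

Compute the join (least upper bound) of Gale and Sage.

Zin

Common upper bounds of {Gale, Sage}: Zin.
The least among these is Zin.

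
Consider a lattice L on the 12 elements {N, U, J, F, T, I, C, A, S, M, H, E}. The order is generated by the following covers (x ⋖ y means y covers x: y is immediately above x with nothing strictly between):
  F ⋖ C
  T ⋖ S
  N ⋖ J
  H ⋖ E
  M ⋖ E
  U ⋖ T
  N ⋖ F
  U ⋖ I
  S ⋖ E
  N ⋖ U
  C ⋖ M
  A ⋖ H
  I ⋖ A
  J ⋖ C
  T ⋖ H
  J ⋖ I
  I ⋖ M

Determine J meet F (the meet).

Common lower bounds of {J, F}: N.
The greatest among these is N.

N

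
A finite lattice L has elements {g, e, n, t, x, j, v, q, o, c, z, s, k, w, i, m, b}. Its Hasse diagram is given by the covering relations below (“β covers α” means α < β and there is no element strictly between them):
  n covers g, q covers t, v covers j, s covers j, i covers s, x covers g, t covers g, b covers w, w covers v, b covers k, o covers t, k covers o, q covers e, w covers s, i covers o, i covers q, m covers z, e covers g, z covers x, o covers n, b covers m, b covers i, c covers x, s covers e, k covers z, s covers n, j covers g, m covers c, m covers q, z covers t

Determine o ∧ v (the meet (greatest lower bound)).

g

Common lower bounds of {o, v}: g.
The greatest among these is g.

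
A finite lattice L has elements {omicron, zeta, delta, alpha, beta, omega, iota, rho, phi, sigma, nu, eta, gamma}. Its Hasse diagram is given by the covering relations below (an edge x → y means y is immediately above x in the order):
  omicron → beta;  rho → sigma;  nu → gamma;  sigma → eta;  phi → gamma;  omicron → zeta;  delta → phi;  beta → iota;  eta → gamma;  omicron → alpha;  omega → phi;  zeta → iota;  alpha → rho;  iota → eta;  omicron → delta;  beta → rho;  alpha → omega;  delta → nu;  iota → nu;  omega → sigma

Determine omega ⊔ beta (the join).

sigma

Common upper bounds of {omega, beta}: eta, gamma, sigma.
The least among these is sigma.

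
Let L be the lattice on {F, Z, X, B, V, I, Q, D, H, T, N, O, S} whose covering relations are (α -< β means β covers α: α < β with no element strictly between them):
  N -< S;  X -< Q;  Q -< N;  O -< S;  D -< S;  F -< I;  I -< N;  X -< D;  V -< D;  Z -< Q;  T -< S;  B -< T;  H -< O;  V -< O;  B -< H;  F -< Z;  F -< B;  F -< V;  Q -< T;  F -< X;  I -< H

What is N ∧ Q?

Q

Common lower bounds of {N, Q}: F, Q, X, Z.
The greatest among these is Q.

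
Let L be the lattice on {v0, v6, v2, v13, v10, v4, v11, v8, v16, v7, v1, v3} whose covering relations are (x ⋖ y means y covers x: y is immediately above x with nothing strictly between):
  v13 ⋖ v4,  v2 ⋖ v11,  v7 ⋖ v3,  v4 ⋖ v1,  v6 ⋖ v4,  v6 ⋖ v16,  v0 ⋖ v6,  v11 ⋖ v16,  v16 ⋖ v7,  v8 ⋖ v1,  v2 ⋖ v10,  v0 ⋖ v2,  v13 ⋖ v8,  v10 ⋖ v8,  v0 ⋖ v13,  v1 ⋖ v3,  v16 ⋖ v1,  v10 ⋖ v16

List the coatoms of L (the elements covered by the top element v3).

v1, v7

The coatoms are exactly the elements covered by v3: v1, v7.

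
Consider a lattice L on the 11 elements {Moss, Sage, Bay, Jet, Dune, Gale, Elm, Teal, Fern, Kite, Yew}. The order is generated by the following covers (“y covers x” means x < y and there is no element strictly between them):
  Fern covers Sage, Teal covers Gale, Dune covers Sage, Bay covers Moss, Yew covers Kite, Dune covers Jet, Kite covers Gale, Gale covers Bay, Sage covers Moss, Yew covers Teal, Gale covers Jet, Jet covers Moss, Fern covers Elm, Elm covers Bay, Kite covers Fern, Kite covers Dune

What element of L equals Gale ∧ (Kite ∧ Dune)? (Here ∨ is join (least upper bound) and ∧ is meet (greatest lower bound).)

Kite ∧ Dune = Dune
Gale ∧ Dune = Jet

Jet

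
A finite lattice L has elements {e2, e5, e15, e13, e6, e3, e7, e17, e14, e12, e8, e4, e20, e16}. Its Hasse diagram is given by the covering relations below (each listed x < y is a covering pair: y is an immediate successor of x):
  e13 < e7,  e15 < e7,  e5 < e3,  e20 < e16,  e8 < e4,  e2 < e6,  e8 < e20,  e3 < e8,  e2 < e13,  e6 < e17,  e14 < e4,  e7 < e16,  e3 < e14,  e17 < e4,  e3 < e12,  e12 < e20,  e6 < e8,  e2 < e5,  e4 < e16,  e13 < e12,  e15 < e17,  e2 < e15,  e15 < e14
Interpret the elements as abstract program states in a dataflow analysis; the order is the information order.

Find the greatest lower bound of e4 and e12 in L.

e3

Common lower bounds of {e4, e12}: e2, e3, e5.
The greatest among these is e3.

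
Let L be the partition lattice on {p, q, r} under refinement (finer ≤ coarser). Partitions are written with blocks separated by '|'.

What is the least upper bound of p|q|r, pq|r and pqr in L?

Common upper bounds of {p|q|r, pq|r, pqr}: pqr.
The least among these is pqr.

pqr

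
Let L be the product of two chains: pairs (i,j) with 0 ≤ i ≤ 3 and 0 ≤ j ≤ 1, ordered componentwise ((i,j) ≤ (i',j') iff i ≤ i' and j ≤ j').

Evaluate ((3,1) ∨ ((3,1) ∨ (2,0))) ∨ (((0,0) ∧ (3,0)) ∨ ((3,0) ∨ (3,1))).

(3,1) ∨ (2,0) = (3,1)
(3,1) ∨ (3,1) = (3,1)
(0,0) ∧ (3,0) = (0,0)
(3,0) ∨ (3,1) = (3,1)
(0,0) ∨ (3,1) = (3,1)
(3,1) ∨ (3,1) = (3,1)

(3,1)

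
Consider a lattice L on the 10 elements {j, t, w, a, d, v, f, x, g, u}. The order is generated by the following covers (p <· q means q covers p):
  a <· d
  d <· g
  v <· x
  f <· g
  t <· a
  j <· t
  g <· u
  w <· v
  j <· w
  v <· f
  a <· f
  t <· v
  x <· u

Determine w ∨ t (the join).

v

Common upper bounds of {w, t}: f, g, u, v, x.
The least among these is v.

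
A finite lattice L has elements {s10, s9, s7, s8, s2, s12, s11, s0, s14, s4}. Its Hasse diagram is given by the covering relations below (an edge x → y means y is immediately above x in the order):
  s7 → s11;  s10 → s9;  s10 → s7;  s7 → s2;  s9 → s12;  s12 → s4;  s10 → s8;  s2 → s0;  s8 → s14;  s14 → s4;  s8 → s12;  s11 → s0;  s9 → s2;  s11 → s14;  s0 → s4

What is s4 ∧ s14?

Common lower bounds of {s4, s14}: s10, s11, s14, s7, s8.
The greatest among these is s14.

s14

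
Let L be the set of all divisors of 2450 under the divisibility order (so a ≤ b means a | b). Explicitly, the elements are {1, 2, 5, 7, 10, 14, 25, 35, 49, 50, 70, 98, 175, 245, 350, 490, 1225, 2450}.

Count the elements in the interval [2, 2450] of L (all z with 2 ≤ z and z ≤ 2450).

9

The interval [2, 2450] = {10, 14, 2, 2450, 350, 490, 50, 70, 98}, which has 9 elements.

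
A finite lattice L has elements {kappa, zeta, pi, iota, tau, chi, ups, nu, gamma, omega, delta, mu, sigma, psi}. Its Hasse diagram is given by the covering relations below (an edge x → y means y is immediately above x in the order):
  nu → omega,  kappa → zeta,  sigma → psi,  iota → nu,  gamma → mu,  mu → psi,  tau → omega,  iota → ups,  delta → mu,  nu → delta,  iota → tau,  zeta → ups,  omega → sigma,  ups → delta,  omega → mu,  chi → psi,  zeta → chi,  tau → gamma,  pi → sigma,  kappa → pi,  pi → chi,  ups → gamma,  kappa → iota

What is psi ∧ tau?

Common lower bounds of {psi, tau}: iota, kappa, tau.
The greatest among these is tau.

tau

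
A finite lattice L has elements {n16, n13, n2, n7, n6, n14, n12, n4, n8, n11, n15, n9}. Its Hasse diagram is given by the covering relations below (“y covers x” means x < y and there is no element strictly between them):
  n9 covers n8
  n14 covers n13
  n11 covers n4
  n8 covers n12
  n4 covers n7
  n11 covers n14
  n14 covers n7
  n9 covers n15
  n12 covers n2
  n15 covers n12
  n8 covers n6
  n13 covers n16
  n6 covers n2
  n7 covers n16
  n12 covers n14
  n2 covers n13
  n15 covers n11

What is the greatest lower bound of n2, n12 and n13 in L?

Common lower bounds of {n2, n12, n13}: n13, n16.
The greatest among these is n13.

n13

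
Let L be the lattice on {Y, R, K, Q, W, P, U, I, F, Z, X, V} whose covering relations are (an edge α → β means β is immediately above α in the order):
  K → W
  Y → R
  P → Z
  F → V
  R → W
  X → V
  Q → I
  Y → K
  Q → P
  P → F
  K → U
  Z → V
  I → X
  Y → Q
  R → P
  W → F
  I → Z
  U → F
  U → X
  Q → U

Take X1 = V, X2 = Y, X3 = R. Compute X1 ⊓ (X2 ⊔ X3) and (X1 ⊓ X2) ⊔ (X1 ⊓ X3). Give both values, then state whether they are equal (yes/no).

R; R; yes

X2 ⊔ X3 = R, so X1 ⊓ (X2 ⊔ X3) = V ⊓ R = R.
X1 ⊓ X2 = Y and X1 ⊓ X3 = R, so (X1 ⊓ X2) ⊔ (X1 ⊓ X3) = Y ⊔ R = R.
Equal: yes.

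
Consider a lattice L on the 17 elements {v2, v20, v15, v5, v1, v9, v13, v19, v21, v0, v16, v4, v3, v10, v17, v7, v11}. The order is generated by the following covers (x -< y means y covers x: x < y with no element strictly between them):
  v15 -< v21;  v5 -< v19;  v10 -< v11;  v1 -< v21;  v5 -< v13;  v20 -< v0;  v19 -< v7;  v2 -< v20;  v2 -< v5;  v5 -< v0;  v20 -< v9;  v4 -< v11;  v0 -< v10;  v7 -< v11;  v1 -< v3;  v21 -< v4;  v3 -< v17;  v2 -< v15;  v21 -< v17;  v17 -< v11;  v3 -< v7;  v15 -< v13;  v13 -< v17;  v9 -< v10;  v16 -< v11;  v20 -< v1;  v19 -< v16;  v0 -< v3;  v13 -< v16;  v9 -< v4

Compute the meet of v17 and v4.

Common lower bounds of {v17, v4}: v1, v15, v2, v20, v21.
The greatest among these is v21.

v21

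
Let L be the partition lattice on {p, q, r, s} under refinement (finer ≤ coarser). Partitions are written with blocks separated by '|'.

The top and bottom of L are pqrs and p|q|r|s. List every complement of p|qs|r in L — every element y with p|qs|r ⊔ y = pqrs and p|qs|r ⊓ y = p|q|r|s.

Need y with p|qs|r ∨ y = pqrs and p|qs|r ∧ y = p|q|r|s.
Checking each element gives: pqr|s, pq|rs, prs|q, ps|qr.

pqr|s, pq|rs, prs|q, ps|qr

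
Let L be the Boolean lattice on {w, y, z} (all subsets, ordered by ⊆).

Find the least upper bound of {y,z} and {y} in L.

{y,z}

Common upper bounds of {{y,z}, {y}}: {w,y,z}, {y,z}.
The least among these is {y,z}.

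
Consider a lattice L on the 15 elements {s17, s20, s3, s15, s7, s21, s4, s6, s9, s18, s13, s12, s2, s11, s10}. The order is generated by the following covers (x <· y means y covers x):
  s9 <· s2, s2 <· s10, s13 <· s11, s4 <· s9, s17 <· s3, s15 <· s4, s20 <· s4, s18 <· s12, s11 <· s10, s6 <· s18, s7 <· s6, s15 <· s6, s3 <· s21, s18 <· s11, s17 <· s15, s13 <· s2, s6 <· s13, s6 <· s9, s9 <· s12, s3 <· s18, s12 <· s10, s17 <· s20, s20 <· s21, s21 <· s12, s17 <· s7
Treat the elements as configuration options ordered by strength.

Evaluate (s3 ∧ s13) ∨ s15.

s15

s3 ∧ s13 = s17
s17 ∨ s15 = s15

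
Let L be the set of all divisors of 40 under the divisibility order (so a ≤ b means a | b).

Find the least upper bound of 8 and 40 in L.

Common upper bounds of {8, 40}: 40.
The least among these is 40.

40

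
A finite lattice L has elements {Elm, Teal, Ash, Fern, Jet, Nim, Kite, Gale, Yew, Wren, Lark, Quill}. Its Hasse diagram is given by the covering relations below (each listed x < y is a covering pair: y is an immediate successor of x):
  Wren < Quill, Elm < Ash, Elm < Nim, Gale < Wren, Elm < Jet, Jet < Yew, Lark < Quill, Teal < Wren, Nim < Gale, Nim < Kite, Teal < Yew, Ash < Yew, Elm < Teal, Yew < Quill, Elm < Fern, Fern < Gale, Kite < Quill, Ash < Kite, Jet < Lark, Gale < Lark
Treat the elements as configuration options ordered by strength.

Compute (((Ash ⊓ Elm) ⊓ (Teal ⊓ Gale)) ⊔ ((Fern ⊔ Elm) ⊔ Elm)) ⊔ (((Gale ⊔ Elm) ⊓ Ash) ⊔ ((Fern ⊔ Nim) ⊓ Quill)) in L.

Gale

Ash ∧ Elm = Elm
Teal ∧ Gale = Elm
Elm ∧ Elm = Elm
Fern ∨ Elm = Fern
Fern ∨ Elm = Fern
Elm ∨ Fern = Fern
Gale ∨ Elm = Gale
Gale ∧ Ash = Elm
Fern ∨ Nim = Gale
Gale ∧ Quill = Gale
Elm ∨ Gale = Gale
Fern ∨ Gale = Gale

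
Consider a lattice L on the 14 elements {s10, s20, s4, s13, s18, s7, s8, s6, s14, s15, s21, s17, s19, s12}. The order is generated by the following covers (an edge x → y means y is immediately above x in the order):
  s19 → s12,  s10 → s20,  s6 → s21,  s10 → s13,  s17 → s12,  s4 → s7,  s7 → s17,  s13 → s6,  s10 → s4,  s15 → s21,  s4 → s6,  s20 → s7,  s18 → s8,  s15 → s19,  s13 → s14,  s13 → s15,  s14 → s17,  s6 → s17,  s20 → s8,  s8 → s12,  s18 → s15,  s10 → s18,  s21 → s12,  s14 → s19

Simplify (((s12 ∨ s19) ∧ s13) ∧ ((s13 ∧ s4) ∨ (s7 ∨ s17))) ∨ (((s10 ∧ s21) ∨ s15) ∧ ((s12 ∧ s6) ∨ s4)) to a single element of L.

s13

s12 ∨ s19 = s12
s12 ∧ s13 = s13
s13 ∧ s4 = s10
s7 ∨ s17 = s17
s10 ∨ s17 = s17
s13 ∧ s17 = s13
s10 ∧ s21 = s10
s10 ∨ s15 = s15
s12 ∧ s6 = s6
s6 ∨ s4 = s6
s15 ∧ s6 = s13
s13 ∨ s13 = s13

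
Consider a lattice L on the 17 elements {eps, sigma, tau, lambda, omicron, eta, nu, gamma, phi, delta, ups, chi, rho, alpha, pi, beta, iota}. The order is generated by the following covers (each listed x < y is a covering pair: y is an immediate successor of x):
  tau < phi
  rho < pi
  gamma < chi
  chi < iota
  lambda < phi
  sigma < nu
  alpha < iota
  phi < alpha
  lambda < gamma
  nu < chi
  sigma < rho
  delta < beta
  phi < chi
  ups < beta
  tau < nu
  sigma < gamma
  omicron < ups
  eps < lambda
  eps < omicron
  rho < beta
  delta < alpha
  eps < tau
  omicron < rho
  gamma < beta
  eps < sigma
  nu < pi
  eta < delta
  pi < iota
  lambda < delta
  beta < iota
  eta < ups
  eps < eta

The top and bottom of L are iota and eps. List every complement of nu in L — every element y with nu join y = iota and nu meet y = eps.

delta, eta, ups

Need y with nu ∨ y = iota and nu ∧ y = eps.
Checking each element gives: delta, eta, ups.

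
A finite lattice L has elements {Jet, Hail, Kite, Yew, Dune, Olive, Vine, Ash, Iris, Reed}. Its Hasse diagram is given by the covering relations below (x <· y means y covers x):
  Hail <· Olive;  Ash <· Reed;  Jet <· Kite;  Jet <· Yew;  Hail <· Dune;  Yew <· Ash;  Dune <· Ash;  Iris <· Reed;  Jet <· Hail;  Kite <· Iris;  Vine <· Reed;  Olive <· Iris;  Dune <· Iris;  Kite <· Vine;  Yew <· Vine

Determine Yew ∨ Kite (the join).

Vine

Common upper bounds of {Yew, Kite}: Reed, Vine.
The least among these is Vine.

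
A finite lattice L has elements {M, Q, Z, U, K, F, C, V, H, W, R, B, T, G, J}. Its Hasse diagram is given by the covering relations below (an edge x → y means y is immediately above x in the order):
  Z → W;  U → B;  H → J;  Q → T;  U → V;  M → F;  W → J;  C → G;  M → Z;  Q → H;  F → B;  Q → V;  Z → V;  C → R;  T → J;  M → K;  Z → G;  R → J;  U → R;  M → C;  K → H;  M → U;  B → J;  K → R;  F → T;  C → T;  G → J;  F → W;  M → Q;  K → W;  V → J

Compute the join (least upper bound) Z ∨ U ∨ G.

Common upper bounds of {Z, U, G}: J.
The least among these is J.

J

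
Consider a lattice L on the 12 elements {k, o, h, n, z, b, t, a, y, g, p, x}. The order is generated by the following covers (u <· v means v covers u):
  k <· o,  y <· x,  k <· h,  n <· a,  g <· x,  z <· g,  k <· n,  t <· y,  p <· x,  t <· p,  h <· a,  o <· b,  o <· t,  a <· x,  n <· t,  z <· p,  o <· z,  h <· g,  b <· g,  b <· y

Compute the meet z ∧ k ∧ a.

k

Common lower bounds of {z, k, a}: k.
The greatest among these is k.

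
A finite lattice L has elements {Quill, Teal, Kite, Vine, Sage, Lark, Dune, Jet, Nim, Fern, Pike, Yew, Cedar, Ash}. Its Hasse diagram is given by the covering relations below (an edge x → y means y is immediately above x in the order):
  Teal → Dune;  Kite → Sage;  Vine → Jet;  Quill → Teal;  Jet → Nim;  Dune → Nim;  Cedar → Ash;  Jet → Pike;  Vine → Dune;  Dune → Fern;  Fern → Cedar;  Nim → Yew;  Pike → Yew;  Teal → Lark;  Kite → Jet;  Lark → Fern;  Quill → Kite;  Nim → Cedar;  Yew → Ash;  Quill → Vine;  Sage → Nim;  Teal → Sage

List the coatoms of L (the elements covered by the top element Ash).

Cedar, Yew

The coatoms are exactly the elements covered by Ash: Cedar, Yew.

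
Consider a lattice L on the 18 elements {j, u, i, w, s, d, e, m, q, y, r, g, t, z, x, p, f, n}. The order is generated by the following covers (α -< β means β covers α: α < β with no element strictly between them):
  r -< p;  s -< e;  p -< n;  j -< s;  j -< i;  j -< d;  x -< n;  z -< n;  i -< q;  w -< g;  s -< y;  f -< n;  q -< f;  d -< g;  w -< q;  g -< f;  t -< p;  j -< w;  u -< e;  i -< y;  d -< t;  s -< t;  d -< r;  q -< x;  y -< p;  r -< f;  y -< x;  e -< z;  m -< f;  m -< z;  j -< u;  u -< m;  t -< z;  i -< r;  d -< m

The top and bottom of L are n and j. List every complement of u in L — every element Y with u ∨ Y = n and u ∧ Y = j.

Need Y with u ∨ Y = n and u ∧ Y = j.
Checking each element gives: p, x, y.

p, x, y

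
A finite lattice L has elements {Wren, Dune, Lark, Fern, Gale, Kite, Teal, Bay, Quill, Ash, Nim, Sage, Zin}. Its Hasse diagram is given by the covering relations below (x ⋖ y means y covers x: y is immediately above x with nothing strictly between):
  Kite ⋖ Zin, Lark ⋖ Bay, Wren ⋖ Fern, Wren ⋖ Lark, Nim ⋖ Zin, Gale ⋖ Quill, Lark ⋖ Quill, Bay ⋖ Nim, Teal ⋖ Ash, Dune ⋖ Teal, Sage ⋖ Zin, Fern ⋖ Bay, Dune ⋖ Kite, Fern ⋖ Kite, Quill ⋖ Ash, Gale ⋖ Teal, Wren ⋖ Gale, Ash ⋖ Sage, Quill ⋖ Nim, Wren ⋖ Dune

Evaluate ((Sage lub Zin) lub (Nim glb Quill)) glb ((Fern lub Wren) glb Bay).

Fern

Sage ∨ Zin = Zin
Nim ∧ Quill = Quill
Zin ∨ Quill = Zin
Fern ∨ Wren = Fern
Fern ∧ Bay = Fern
Zin ∧ Fern = Fern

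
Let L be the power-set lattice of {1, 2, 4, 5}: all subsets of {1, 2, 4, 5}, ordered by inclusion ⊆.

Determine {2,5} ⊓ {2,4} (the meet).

{2}

Common lower bounds of {{2,5}, {2,4}}: {2}, {}.
The greatest among these is {2}.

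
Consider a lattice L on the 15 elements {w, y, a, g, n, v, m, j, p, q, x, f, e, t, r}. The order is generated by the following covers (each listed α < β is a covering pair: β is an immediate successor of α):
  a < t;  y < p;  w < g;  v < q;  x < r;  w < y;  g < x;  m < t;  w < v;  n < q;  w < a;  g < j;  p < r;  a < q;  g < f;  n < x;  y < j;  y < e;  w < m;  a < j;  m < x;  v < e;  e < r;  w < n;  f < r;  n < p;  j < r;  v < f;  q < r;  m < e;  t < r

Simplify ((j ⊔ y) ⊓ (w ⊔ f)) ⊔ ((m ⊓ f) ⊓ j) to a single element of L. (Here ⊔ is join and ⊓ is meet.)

j ∨ y = j
w ∨ f = f
j ∧ f = g
m ∧ f = w
w ∧ j = w
g ∨ w = g

g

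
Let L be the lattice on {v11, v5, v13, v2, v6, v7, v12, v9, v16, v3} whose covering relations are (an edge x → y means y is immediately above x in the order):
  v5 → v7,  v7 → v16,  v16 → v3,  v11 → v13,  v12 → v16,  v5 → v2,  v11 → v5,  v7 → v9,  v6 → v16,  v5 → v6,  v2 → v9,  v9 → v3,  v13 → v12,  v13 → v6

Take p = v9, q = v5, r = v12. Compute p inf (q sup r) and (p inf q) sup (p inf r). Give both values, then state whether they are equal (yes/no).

v7; v5; no

q sup r = v16, so p inf (q sup r) = v9 inf v16 = v7.
p inf q = v5 and p inf r = v11, so (p inf q) sup (p inf r) = v5 sup v11 = v5.
Equal: no.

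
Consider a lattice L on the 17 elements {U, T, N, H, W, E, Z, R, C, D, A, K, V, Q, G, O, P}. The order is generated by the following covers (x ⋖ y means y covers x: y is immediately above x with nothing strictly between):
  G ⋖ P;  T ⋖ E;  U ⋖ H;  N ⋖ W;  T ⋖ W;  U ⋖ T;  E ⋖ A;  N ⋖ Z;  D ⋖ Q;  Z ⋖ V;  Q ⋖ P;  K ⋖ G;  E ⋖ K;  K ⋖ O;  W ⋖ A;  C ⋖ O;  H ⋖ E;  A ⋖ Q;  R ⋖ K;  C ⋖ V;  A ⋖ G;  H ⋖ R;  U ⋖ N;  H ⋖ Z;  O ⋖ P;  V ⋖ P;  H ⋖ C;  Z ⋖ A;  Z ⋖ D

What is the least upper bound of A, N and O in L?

Common upper bounds of {A, N, O}: P.
The least among these is P.

P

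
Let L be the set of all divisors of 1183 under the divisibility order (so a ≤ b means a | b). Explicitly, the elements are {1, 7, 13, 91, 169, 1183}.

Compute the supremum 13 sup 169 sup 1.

169

Common upper bounds of {13, 169, 1}: 1183, 169.
The least among these is 169.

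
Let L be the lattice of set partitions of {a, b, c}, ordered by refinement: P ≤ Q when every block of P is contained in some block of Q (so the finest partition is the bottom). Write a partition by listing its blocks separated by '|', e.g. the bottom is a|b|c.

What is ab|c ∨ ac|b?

abc

The join of ab|c and ac|b merges any blocks that overlap across the partitions, giving abc.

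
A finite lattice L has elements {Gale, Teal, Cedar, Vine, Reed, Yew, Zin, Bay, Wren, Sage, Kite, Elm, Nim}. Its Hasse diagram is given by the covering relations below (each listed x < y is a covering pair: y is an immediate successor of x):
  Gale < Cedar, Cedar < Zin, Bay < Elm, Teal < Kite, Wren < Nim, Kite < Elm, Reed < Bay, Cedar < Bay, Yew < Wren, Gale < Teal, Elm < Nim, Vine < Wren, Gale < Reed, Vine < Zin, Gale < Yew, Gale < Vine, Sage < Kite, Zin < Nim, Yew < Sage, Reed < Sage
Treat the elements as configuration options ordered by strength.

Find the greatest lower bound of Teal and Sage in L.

Common lower bounds of {Teal, Sage}: Gale.
The greatest among these is Gale.

Gale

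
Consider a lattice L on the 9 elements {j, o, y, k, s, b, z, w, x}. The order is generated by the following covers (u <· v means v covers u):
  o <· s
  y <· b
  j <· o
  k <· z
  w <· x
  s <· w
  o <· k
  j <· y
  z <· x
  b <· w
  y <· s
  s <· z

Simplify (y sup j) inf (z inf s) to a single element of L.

y

y ∨ j = y
z ∧ s = s
y ∧ s = y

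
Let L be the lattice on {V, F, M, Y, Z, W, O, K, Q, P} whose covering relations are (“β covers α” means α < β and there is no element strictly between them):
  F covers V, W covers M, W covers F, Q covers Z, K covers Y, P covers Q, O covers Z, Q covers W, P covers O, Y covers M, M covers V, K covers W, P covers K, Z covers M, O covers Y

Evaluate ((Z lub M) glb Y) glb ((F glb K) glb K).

Z ∨ M = Z
Z ∧ Y = M
F ∧ K = F
F ∧ K = F
M ∧ F = V

V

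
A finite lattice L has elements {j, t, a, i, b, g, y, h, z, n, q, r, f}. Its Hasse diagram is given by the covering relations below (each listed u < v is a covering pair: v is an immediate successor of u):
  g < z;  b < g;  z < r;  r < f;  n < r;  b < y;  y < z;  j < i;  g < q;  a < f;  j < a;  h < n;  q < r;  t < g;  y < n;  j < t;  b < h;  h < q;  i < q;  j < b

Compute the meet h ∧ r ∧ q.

h

Common lower bounds of {h, r, q}: b, h, j.
The greatest among these is h.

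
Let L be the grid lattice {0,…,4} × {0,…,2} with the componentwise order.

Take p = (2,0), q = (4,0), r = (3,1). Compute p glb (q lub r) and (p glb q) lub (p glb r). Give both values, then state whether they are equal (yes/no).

(2,0); (2,0); yes

q lub r = (4,1), so p glb (q lub r) = (2,0) glb (4,1) = (2,0).
p glb q = (2,0) and p glb r = (2,0), so (p glb q) lub (p glb r) = (2,0) lub (2,0) = (2,0).
Equal: yes.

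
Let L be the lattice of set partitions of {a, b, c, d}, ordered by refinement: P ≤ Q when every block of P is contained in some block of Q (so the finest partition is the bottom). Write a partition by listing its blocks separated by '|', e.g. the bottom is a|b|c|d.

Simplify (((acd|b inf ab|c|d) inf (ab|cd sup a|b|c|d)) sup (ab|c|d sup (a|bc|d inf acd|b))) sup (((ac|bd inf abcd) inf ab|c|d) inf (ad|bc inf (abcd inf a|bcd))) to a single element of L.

ab|c|d

acd|b ∧ ab|c|d = a|b|c|d
ab|cd ∨ a|b|c|d = ab|cd
a|b|c|d ∧ ab|cd = a|b|c|d
a|bc|d ∧ acd|b = a|b|c|d
ab|c|d ∨ a|b|c|d = ab|c|d
a|b|c|d ∨ ab|c|d = ab|c|d
ac|bd ∧ abcd = ac|bd
ac|bd ∧ ab|c|d = a|b|c|d
abcd ∧ a|bcd = a|bcd
ad|bc ∧ a|bcd = a|bc|d
a|b|c|d ∧ a|bc|d = a|b|c|d
ab|c|d ∨ a|b|c|d = ab|c|d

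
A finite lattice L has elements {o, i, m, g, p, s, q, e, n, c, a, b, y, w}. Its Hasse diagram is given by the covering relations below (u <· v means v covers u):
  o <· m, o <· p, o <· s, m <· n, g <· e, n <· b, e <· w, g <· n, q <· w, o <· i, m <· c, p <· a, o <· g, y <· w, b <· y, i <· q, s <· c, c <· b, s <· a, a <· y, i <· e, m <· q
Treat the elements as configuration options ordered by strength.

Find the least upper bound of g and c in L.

Common upper bounds of {g, c}: b, w, y.
The least among these is b.

b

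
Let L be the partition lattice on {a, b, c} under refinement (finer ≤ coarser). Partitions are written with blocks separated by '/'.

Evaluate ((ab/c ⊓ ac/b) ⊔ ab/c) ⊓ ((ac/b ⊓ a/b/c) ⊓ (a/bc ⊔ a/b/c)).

a/b/c

ab/c ∧ ac/b = a/b/c
a/b/c ∨ ab/c = ab/c
ac/b ∧ a/b/c = a/b/c
a/bc ∨ a/b/c = a/bc
a/b/c ∧ a/bc = a/b/c
ab/c ∧ a/b/c = a/b/c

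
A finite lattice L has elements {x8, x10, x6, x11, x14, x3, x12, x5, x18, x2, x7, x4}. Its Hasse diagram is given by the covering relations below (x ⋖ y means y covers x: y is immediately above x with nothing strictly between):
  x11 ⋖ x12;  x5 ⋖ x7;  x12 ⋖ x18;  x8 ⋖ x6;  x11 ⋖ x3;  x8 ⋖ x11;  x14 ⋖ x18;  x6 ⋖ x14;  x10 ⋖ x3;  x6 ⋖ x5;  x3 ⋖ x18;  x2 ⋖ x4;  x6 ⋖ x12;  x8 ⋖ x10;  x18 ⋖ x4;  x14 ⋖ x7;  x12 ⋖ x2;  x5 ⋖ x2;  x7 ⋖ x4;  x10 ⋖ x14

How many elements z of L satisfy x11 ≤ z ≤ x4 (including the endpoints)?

6

The interval [x11, x4] = {x11, x12, x18, x2, x3, x4}, which has 6 elements.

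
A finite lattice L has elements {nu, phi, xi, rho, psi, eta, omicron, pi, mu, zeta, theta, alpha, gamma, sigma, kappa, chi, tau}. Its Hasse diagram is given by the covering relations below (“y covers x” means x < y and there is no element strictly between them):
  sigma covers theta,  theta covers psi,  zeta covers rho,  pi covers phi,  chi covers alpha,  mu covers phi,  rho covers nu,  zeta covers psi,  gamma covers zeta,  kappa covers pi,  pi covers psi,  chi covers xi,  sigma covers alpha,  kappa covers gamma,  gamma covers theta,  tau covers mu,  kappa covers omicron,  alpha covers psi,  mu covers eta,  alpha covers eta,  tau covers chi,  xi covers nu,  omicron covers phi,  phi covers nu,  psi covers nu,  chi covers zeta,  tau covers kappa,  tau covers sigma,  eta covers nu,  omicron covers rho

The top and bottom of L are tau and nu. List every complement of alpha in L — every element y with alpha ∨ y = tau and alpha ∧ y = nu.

omicron, phi

Need y with alpha ∨ y = tau and alpha ∧ y = nu.
Checking each element gives: omicron, phi.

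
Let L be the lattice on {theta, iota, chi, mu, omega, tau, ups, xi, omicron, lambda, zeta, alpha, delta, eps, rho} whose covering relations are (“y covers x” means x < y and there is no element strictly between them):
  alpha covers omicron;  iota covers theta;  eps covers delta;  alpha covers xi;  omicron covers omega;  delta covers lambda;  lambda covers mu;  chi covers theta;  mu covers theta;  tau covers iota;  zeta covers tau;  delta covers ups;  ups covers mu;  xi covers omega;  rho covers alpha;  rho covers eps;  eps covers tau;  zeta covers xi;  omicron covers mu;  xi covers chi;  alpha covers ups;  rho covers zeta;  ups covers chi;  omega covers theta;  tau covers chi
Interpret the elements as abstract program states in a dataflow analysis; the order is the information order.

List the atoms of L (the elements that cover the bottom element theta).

chi, iota, mu, omega

The atoms are exactly the elements that cover theta: chi, iota, mu, omega.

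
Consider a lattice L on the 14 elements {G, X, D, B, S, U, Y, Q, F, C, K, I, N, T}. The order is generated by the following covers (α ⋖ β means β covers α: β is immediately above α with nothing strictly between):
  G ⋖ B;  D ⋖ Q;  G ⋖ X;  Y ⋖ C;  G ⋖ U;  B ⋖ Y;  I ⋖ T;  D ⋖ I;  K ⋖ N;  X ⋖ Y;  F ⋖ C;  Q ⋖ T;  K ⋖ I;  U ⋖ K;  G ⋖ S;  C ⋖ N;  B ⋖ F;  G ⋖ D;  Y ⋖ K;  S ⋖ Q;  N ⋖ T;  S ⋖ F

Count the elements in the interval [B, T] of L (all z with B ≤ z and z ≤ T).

8

The interval [B, T] = {B, C, F, I, K, N, T, Y}, which has 8 elements.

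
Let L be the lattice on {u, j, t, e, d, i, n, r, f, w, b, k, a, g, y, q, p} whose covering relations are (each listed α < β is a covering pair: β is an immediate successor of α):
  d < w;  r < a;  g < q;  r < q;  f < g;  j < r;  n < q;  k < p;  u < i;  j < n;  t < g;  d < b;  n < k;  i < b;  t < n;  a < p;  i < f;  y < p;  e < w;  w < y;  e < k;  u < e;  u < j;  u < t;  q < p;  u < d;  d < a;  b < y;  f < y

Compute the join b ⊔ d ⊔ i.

Common upper bounds of {b, d, i}: b, p, y.
The least among these is b.

b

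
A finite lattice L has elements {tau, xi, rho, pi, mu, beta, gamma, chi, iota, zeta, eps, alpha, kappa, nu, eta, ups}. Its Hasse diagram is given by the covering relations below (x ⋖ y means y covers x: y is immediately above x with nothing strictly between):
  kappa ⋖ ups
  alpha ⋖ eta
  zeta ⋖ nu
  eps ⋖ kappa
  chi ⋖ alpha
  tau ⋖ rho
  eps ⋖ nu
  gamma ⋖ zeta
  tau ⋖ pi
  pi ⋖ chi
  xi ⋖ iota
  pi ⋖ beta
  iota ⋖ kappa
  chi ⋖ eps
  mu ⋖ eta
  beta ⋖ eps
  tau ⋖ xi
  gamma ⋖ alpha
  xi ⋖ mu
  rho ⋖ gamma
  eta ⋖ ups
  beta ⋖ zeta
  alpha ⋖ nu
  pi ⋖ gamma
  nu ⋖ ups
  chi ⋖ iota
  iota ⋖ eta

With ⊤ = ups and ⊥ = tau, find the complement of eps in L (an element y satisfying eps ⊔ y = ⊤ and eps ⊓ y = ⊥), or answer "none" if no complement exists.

Need y with eps ∨ y = ups and eps ∧ y = tau.
Checking each element gives: mu.

mu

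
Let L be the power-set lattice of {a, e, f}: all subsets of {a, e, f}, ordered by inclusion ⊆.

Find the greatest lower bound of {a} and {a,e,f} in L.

Common lower bounds of {{a}, {a,e,f}}: {a}, ∅.
The greatest among these is {a}.

{a}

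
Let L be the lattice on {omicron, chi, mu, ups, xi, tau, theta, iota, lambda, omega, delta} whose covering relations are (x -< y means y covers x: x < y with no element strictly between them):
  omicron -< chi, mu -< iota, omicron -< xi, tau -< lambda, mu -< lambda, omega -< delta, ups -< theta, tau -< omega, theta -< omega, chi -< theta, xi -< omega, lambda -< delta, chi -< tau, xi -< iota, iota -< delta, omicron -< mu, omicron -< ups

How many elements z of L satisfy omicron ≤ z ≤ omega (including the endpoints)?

7

The interval [omicron, omega] = {chi, omega, omicron, tau, theta, ups, xi}, which has 7 elements.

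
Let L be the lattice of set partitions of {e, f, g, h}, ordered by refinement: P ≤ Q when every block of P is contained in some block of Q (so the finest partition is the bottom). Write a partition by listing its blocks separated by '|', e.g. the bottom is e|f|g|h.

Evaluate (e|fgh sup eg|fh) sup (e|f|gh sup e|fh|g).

efgh

e|fgh ∨ eg|fh = efgh
e|f|gh ∨ e|fh|g = e|fgh
efgh ∨ e|fgh = efgh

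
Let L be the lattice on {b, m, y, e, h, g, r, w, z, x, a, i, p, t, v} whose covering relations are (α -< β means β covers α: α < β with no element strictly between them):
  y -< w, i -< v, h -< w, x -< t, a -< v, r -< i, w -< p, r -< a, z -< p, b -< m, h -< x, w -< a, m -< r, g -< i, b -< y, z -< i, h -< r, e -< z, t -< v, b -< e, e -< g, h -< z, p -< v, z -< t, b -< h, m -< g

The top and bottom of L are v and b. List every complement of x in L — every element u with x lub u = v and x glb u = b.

Need u with x ∨ u = v and x ∧ u = b.
Checking each element gives: g, m, y.

g, m, y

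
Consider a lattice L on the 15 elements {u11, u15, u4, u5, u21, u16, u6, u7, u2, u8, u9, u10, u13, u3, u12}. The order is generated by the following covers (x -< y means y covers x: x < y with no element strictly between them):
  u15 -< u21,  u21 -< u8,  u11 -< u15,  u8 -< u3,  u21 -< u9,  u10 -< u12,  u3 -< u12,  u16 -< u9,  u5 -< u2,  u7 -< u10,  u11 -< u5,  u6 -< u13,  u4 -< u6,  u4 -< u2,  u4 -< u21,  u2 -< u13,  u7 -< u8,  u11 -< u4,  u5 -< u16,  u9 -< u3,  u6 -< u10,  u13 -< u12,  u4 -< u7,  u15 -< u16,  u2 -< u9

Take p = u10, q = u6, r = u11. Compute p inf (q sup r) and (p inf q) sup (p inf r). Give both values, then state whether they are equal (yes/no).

u6; u6; yes

q sup r = u6, so p inf (q sup r) = u10 inf u6 = u6.
p inf q = u6 and p inf r = u11, so (p inf q) sup (p inf r) = u6 sup u11 = u6.
Equal: yes.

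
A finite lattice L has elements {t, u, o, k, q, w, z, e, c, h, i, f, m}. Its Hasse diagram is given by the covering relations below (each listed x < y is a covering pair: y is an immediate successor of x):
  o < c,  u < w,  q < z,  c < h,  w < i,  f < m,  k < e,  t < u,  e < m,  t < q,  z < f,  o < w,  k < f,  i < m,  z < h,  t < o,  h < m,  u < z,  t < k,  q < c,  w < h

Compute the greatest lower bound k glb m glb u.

Common lower bounds of {k, m, u}: t.
The greatest among these is t.

t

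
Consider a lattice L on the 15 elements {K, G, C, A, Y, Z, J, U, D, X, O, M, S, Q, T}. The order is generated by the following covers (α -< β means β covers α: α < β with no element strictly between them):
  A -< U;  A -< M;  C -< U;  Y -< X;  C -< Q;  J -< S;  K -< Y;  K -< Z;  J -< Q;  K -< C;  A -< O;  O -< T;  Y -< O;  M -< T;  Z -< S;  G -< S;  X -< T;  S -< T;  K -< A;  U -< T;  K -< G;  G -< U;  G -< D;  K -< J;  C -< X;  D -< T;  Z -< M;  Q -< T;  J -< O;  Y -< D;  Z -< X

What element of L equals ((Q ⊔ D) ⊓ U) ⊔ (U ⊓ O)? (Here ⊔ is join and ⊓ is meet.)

Q ∨ D = T
T ∧ U = U
U ∧ O = A
U ∨ A = U

U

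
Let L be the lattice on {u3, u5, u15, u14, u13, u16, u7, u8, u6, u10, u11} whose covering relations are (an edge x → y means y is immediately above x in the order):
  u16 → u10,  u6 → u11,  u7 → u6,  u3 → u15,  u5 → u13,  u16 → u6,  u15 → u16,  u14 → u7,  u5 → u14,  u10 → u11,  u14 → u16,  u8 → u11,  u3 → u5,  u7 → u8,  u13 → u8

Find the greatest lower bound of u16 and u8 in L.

Common lower bounds of {u16, u8}: u14, u3, u5.
The greatest among these is u14.

u14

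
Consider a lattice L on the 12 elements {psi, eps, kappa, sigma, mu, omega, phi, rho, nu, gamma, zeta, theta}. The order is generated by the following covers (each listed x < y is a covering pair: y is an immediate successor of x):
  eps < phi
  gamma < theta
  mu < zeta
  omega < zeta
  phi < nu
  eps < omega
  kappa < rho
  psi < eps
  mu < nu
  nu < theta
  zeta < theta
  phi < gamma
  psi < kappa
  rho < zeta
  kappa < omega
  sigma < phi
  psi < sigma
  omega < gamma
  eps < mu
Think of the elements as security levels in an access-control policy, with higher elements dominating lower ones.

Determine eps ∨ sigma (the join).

phi

Common upper bounds of {eps, sigma}: gamma, nu, phi, theta.
The least among these is phi.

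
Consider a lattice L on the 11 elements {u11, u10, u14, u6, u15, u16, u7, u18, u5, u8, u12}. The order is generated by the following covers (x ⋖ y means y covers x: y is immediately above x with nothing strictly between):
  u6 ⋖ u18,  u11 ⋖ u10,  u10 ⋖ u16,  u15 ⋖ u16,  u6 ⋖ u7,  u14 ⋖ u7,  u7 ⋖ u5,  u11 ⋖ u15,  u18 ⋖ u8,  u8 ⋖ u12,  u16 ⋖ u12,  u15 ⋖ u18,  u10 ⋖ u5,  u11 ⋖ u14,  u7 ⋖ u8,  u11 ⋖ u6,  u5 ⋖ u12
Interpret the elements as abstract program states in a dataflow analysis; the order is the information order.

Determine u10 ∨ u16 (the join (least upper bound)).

Common upper bounds of {u10, u16}: u12, u16.
The least among these is u16.

u16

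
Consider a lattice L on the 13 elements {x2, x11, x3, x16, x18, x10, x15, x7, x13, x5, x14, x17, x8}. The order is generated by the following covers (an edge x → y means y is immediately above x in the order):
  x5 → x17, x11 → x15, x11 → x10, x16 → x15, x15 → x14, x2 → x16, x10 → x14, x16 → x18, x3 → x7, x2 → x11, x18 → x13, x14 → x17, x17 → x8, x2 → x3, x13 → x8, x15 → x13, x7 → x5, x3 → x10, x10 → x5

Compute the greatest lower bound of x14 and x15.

Common lower bounds of {x14, x15}: x11, x15, x16, x2.
The greatest among these is x15.

x15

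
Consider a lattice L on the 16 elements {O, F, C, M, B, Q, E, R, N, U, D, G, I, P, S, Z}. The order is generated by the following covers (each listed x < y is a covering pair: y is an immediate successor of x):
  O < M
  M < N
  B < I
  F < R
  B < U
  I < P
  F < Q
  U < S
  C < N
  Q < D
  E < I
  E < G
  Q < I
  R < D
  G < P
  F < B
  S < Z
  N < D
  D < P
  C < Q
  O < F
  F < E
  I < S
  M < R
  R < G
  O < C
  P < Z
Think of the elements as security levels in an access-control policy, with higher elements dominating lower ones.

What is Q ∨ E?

Common upper bounds of {Q, E}: I, P, S, Z.
The least among these is I.

I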